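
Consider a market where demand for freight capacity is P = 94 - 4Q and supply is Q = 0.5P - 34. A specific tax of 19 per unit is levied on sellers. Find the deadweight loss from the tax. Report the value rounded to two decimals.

Rewriting supply in inverse form: P = 68 + 2Q.
Without the tax, 94 - 4Q = 68 + 2Q so Q* = 4.3333 and P* = 76.6667.
With the tax, sellers need 19 more per unit: 94 - 4Q = 68 + 2Q + 19, so Q_t = 1.1667. Buyers pay P_b = 89.3333; sellers receive P_s = P_b - 19 = 70.3333.
Deadweight loss is the triangle between the curves from Q_t to Q*: (1/2)(4.3333 - 1.1667)(19) = 30.0833.

30.08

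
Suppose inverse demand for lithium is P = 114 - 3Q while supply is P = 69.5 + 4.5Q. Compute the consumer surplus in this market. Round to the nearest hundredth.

Set 114 - 3Q = 69.5 + 4.5Q, which gives 44.5 = 7.5Q, so Q* = 5.9333 and P* = 114 - 3(5.9333) = 96.2.
Consumer surplus is the triangle under demand above P*: (1/2)(5.9333)(114 - 96.2) = (1/2)(5.9333)(17.8) = 52.8067.

52.81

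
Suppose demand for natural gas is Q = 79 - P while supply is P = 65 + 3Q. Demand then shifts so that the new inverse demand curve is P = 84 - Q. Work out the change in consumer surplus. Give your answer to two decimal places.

Rewriting demand in inverse form: P = 79 - Q.
Initial equilibrium: Q_0 = 3.5, P_0 = 75.5; CS_0 = (1/2)(3.5)(3.5) = 6.125, PS_0 = (1/2)(3.5)(10.5) = 18.375.
New equilibrium: 84 - Q = 65 + 3Q gives Q_1 = 4.75, P_1 = 79.25; CS_1 = 11.2812, PS_1 = 33.8438.
Change in consumer surplus = 11.2812 - 6.125 = 5.1562.

5.16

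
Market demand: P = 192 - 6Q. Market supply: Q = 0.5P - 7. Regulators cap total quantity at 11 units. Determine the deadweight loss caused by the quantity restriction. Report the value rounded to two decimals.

506.25

Rewriting supply in inverse form: P = 14 + 2Q.
Without the quota, 192 - 6Q = 14 + 2Q gives Q* = 22.25.
At Q = 11 the demand price is 192 - 6(11) = 126 and the supply price is 14 + 2(11) = 36.
Deadweight loss is the triangle between the curves from 11 to 22.25: (1/2)(126 - 36)(22.25 - 11) = 506.25.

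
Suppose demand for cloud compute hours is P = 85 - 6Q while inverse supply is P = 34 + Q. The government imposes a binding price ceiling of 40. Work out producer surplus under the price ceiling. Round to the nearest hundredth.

18.00

Free-market equilibrium: 85 - 6Q = 34 + Q gives Q* = 7.2857, P* = 41.2857.
At the ceiling price 40, quantity supplied is (40 - 34)/1 = 6; supply is the short side, so Q = 6 trades at P = 40.
PS is the triangle above supply below 40: (1/2)(6)(40 - 34) = 18.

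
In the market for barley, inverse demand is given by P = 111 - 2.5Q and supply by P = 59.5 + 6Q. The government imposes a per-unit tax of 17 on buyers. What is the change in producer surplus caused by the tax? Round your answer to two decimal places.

-60.71

Without the tax, 111 - 2.5Q = 59.5 + 6Q so Q* = 6.0588 and P* = 95.8529.
A tax on buyers shifts demand down by 17: (111 - 17) - 2.5Q = 59.5 + 6Q, so Q_t = 4.0588. Buyers pay P_b = 100.8529; sellers receive P_s = P_b - 17 = 83.8529.
PS falls from (1/2)(6.0588)(36.3529) = 110.128 to (1/2)(4.0588)(24.3529) = 49.4221, a change of -60.7059.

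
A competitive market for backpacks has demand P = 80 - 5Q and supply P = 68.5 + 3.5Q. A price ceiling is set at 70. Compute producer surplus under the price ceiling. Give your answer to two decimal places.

0.32

Without the control, 80 - 5Q = 68.5 + 3.5Q so Q* = 1.3529 and P* = 73.2353.
At the ceiling price 70, quantity supplied is (70 - 68.5)/3.5 = 0.4286; supply is the short side, so Q = 0.4286 trades at P = 70.
PS is the triangle above supply below 70: (1/2)(0.4286)(70 - 68.5) = 0.3214.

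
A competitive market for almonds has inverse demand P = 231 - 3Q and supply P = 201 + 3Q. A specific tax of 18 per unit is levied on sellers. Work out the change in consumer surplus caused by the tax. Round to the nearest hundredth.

Pre-tax equilibrium: 231 - 3Q = 201 + 3Q gives Q* = 5, P* = 216.
With the tax, sellers need 18 more per unit: 231 - 3Q = 201 + 3Q + 18, so Q_t = 2. Buyers pay P_b = 225; sellers receive P_s = P_b - 18 = 207.
Consumers lose the trapezoid between P* and P_b out to Q_t plus the triangle from Q_t to Q*: change in CS = 6 - 37.5 = -31.5.

-31.50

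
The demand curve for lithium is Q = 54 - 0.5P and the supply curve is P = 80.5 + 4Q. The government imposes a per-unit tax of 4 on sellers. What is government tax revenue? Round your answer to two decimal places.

15.67

Rewriting demand in inverse form: P = 108 - 2Q.
Pre-tax equilibrium: 108 - 2Q = 80.5 + 4Q gives Q* = 4.5833, P* = 98.8333.
With the tax, sellers need 4 more per unit: 108 - 2Q = 80.5 + 4Q + 4, so Q_t = 3.9167. Buyers pay P_b = 100.1667; sellers receive P_s = P_b - 4 = 96.1667.
Revenue is the tax times quantity traded: 4 x 3.9167 = 15.6667.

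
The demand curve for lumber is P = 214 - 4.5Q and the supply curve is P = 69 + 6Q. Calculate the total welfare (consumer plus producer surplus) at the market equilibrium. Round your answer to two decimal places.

Set 214 - 4.5Q = 69 + 6Q, which gives 145 = 10.5Q, so Q* = 13.8095 and P* = 214 - 4.5(13.8095) = 151.8571.
Total surplus is the full triangle between the curves from 0 to Q*: (1/2)(13.8095)(214 - 69) = 1001.1905.

1001.19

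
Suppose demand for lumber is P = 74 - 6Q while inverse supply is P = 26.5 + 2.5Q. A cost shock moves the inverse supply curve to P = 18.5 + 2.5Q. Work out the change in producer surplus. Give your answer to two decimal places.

Initial equilibrium: Q_0 = 5.5882, P_0 = 40.4706; CS_0 = (1/2)(5.5882)(33.5294) = 93.6851, PS_0 = (1/2)(5.5882)(13.9706) = 39.0355.
New equilibrium: 74 - 6Q = 18.5 + 2.5Q gives Q_1 = 6.5294, P_1 = 34.8235; CS_1 = 127.8997, PS_1 = 53.2915.
Change in producer surplus = 53.2915 - 39.0355 = 14.2561.

14.26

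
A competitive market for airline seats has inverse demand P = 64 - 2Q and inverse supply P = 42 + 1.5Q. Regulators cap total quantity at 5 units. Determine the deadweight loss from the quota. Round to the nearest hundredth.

2.89

Unrestricted equilibrium: Q* = (64 - 42)/(2 + 1.5) = 6.2857.
At Q = 5 the demand price is 64 - 2(5) = 54 and the supply price is 42 + 1.5(5) = 49.5.
DWL = (1/2)(gap between curves at 5) x (Q* - 5) = (1/2)(4.5)(1.2857) = 2.8929.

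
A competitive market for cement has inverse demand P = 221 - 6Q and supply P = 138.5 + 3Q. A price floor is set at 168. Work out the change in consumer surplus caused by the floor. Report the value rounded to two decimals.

Free-market equilibrium: 221 - 6Q = 138.5 + 3Q gives Q* = 9.1667, P* = 166.
At P = 168, buyers demand (221 - 168)/6 = 8.8333 while sellers would supply more, so the quantity traded is 8.8333 at price 168.
CS goes from (1/2)(9.1667)(55) = 252.0833 to 234.0833 (computed as (221 - 168)(8.8333) - (1/2)(6)(8.8333)^2), a change of -18.

-18.00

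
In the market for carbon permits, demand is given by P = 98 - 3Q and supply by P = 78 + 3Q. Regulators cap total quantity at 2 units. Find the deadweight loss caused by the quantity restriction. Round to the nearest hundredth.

Without the quota, 98 - 3Q = 78 + 3Q gives Q* = 3.3333.
At Q = 2 the demand price is 98 - 3(2) = 92 and the supply price is 78 + 3(2) = 84.
DWL = (1/2)(gap between curves at 2) x (Q* - 2) = (1/2)(8)(1.3333) = 5.3333.

5.33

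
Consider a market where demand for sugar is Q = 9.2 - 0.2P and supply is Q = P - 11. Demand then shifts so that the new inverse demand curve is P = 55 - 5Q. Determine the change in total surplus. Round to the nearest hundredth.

Rewriting demand in inverse form: P = 46 - 5Q.
Rewriting supply in inverse form: P = 11 + Q.
Initial equilibrium: Q_0 = 5.8333, P_0 = 16.8333; CS_0 = (1/2)(5.8333)(29.1667) = 85.0694, PS_0 = (1/2)(5.8333)(5.8333) = 17.0139.
New equilibrium: 55 - 5Q = 11 + Q gives Q_1 = 7.3333, P_1 = 18.3333; CS_1 = 134.4444, PS_1 = 26.8889.
Change in total surplus = (134.4444 + 26.8889) - (85.0694 + 17.0139) = 59.25.

59.25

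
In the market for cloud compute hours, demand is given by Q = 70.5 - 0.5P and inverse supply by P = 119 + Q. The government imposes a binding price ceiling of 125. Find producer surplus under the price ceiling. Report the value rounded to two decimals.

18.00

Rewriting demand in inverse form: P = 141 - 2Q.
Free-market equilibrium: 141 - 2Q = 119 + Q gives Q* = 7.3333, P* = 126.3333.
At P = 125, sellers supply (125 - 119)/1 = 6 while buyers want more, so the quantity traded is 6 at price 125.
PS is the triangle above supply below 125: (1/2)(6)(125 - 119) = 18.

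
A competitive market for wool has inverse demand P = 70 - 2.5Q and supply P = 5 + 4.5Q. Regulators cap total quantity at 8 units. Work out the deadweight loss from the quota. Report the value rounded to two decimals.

5.79

Without the quota, 70 - 2.5Q = 5 + 4.5Q gives Q* = 9.2857.
At Q = 8 the demand price is 70 - 2.5(8) = 50 and the supply price is 5 + 4.5(8) = 41.
Deadweight loss is the triangle between the curves from 8 to 9.2857: (1/2)(50 - 41)(9.2857 - 8) = 5.7857.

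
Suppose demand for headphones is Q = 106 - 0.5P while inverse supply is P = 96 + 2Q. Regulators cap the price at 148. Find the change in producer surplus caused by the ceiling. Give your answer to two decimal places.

-165.00

Rewriting demand in inverse form: P = 212 - 2Q.
Without the control, 212 - 2Q = 96 + 2Q so Q* = 29 and P* = 154.
At the ceiling price 148, quantity supplied is (148 - 96)/2 = 26; supply is the short side, so Q = 26 trades at P = 148.
PS goes from (1/2)(29)(58) = 841 to 676 (computed as (148 - 96)(26) - (1/2)(2)(26)^2), a change of -165.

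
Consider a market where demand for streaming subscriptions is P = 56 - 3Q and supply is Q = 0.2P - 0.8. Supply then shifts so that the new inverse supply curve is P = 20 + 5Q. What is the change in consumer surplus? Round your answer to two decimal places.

-33.00

Rewriting supply in inverse form: P = 4 + 5Q.
Initial equilibrium: Q_0 = 6.5, P_0 = 36.5; CS_0 = (1/2)(6.5)(19.5) = 63.375, PS_0 = (1/2)(6.5)(32.5) = 105.625.
New equilibrium: 56 - 3Q = 20 + 5Q gives Q_1 = 4.5, P_1 = 42.5; CS_1 = 30.375, PS_1 = 50.625.
Change in consumer surplus = 30.375 - 63.375 = -33.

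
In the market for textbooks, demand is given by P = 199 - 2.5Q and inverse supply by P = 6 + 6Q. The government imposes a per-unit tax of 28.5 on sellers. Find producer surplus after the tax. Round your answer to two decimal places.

Without the tax, 199 - 2.5Q = 6 + 6Q so Q* = 22.7059 and P* = 142.2353.
A tax on sellers shifts supply up by 28.5: 199 - 2.5Q = 6 + 6Q + 28.5, so Q_t = 19.3529. Buyers pay P_b = 150.6176; sellers receive P_s = P_b - 28.5 = 122.1176.
Producer surplus is the triangle above supply below P_s: (1/2)(19.3529)(122.1176 - 6) = 1123.609.

1123.61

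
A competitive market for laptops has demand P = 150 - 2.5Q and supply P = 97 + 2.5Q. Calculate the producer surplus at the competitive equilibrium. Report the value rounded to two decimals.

140.45

Set 150 - 2.5Q = 97 + 2.5Q, which gives 53 = 5Q, so Q* = 10.6 and P* = 150 - 2.5(10.6) = 123.5.
The supply curve's price intercept is 97, so PS = (1/2)(Q*)(P* - 97) = (1/2)(10.6)(26.5) = 140.45.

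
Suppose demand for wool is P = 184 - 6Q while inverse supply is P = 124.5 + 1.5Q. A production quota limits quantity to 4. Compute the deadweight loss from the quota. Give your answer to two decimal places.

Unrestricted equilibrium: Q* = (184 - 124.5)/(6 + 1.5) = 7.9333.
At Q = 4 the demand price is 184 - 6(4) = 160 and the supply price is 124.5 + 1.5(4) = 130.5.
Deadweight loss is the triangle between the curves from 4 to 7.9333: (1/2)(160 - 130.5)(7.9333 - 4) = 58.0167.

58.02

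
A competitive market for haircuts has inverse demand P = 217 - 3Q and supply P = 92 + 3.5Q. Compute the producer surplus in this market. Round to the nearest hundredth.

647.19

Equilibrium: 217 - 3Q = 92 + 3.5Q, so Q* = 19.2308 and P* = 159.3077.
The supply curve's price intercept is 92, so PS = (1/2)(Q*)(P* - 92) = (1/2)(19.2308)(67.3077) = 647.1893.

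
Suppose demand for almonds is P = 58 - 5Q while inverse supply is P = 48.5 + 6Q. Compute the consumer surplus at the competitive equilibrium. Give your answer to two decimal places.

1.86

Set 58 - 5Q = 48.5 + 6Q, which gives 9.5 = 11Q, so Q* = 0.8636 and P* = 58 - 5(0.8636) = 53.6818.
The demand choke price is 58, so CS = (1/2)(Q*)(58 - P*) = (1/2)(0.8636)(4.3182) = 1.8647.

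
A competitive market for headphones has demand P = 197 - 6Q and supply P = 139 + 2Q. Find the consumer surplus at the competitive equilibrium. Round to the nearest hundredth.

Setting demand equal to supply, 58 = 8Q, so Q* = 7.25 and P* = 153.5.
The demand choke price is 197, so CS = (1/2)(Q*)(197 - P*) = (1/2)(7.25)(43.5) = 157.6875.

157.69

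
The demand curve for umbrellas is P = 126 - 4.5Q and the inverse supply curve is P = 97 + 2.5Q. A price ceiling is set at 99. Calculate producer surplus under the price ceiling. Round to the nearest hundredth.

0.80

Without the control, 126 - 4.5Q = 97 + 2.5Q so Q* = 4.1429 and P* = 107.3571.
At P = 99, sellers supply (99 - 97)/2.5 = 0.8 while buyers want more, so the quantity traded is 0.8 at price 99.
PS is the triangle above supply below 99: (1/2)(0.8)(99 - 97) = 0.8.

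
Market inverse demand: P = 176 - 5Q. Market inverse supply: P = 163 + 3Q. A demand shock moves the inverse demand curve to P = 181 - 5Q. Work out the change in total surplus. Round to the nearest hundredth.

9.69

Initial equilibrium: Q_0 = 1.625, P_0 = 167.875; CS_0 = (1/2)(1.625)(8.125) = 6.6016, PS_0 = (1/2)(1.625)(4.875) = 3.9609.
New equilibrium: 181 - 5Q = 163 + 3Q gives Q_1 = 2.25, P_1 = 169.75; CS_1 = 12.6562, PS_1 = 7.5938.
Change in total surplus = (12.6562 + 7.5938) - (6.6016 + 3.9609) = 9.6875.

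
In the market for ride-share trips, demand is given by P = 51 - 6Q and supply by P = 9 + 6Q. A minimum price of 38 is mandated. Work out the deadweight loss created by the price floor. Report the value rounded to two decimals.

10.67

Without the control, 51 - 6Q = 9 + 6Q so Q* = 3.5 and P* = 30.
At P = 38, buyers demand (51 - 38)/6 = 2.1667 while sellers would supply more, so the quantity traded is 2.1667 at price 38.
The lost-trades triangle has base Q* - 2.1667 = 1.3333 and height equal to the gap between the curves at Q = 2.1667, which is 38 - 22 = 16. DWL = (1/2)(1.3333)(16) = 10.6667.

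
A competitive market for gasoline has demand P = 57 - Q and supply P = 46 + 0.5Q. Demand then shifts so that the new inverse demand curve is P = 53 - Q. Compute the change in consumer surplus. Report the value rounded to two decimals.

-16.00

Initial equilibrium: Q_0 = 7.3333, P_0 = 49.6667; CS_0 = (1/2)(7.3333)(7.3333) = 26.8889, PS_0 = (1/2)(7.3333)(3.6667) = 13.4444.
New equilibrium: 53 - Q = 46 + 0.5Q gives Q_1 = 4.6667, P_1 = 48.3333; CS_1 = 10.8889, PS_1 = 5.4444.
Change in consumer surplus = 10.8889 - 26.8889 = -16.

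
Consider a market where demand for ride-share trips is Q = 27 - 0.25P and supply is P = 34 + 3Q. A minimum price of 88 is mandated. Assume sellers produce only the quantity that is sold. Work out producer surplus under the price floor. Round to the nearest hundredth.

232.50

Rewriting demand in inverse form: P = 108 - 4Q.
Without the control, 108 - 4Q = 34 + 3Q so Q* = 10.5714 and P* = 65.7143.
At the floor price 88, quantity demanded is (108 - 88)/4 = 5; demand is the short side, so Q = 5 trades at P = 88.
The supply price at Q = 5 is 49. PS is the trapezoid between 88 and supply over [0, 5]: (1/2)[(88 - 34) + (88 - 49)](5) = 232.5.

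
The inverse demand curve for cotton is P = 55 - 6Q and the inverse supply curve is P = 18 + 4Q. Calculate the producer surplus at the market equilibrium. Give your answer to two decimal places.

27.38

Equilibrium: 55 - 6Q = 18 + 4Q, so Q* = 3.7 and P* = 32.8.
Producer surplus is the triangle above supply below P*: (1/2)(3.7)(32.8 - 18) = (1/2)(3.7)(14.8) = 27.38.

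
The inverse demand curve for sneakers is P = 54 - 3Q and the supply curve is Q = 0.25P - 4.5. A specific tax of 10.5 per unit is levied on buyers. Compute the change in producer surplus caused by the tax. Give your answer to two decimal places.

-26.36

Rewriting supply in inverse form: P = 18 + 4Q.
Without the tax, 54 - 3Q = 18 + 4Q so Q* = 5.1429 and P* = 38.5714.
With the tax, buyers' net willingness to pay falls by 10.5: (54 - 10.5) - 3Q = 18 + 4Q, so Q_t = 3.6429. Buyers pay P_b = 43.0714; sellers receive P_s = P_b - 10.5 = 32.5714.
Producers lose the trapezoid between P_s and P* out to Q_t plus the triangle from Q_t to Q*: change in PS = 26.5408 - 52.898 = -26.3571.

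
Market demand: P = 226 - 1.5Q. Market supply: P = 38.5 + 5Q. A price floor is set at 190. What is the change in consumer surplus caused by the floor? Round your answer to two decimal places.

-192.08

Without the control, 226 - 1.5Q = 38.5 + 5Q so Q* = 28.8462 and P* = 182.7308.
At P = 190, buyers demand (226 - 190)/1.5 = 24 while sellers would supply more, so the quantity traded is 24 at price 190.
CS goes from (1/2)(28.8462)(43.2692) = 624.0754 to 432 (computed as (226 - 190)(24) - (1/2)(1.5)(24)^2), a change of -192.0754.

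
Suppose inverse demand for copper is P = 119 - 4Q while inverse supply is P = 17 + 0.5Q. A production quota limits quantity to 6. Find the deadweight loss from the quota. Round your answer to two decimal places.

625.00

Unrestricted equilibrium: Q* = (119 - 17)/(4 + 0.5) = 22.6667.
At Q = 6 the demand price is 119 - 4(6) = 95 and the supply price is 17 + 0.5(6) = 20.
Deadweight loss is the triangle between the curves from 6 to 22.6667: (1/2)(95 - 20)(22.6667 - 6) = 625.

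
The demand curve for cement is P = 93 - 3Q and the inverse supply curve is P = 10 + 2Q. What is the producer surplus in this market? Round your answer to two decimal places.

Set 93 - 3Q = 10 + 2Q, which gives 83 = 5Q, so Q* = 16.6 and P* = 93 - 3(16.6) = 43.2.
Producer surplus is the triangle above supply below P*: (1/2)(16.6)(43.2 - 10) = (1/2)(16.6)(33.2) = 275.56.

275.56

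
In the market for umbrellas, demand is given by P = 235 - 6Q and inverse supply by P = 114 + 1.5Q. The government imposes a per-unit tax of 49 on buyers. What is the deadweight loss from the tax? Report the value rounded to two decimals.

160.07

Without the tax, 235 - 6Q = 114 + 1.5Q so Q* = 16.1333 and P* = 138.2.
A tax on buyers shifts demand down by 49: (235 - 49) - 6Q = 114 + 1.5Q, so Q_t = 9.6. Buyers pay P_b = 177.4; sellers receive P_s = P_b - 49 = 128.4.
The welfare triangle lost has base Q* - Q_t = 6.5333 and height t = 49, so DWL = (1/2)(6.5333)(49) = 160.0667.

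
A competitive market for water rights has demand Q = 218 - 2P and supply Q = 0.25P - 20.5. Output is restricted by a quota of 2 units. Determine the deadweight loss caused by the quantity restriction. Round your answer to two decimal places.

36.00

Rewriting demand in inverse form: P = 109 - 0.5Q.
Rewriting supply in inverse form: P = 82 + 4Q.
Unrestricted equilibrium: Q* = (109 - 82)/(0.5 + 4) = 6.
At Q = 2 the demand price is 109 - 0.5(2) = 108 and the supply price is 82 + 4(2) = 90.
Deadweight loss is the triangle between the curves from 2 to 6: (1/2)(108 - 90)(6 - 2) = 36.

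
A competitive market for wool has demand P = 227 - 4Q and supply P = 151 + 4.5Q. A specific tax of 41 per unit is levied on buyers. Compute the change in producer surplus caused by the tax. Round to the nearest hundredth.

-141.73

Pre-tax equilibrium: 227 - 4Q = 151 + 4.5Q gives Q* = 8.9412, P* = 191.2353.
A tax on buyers shifts demand down by 41: (227 - 41) - 4Q = 151 + 4.5Q, so Q_t = 4.1176. Buyers pay P_b = 210.5294; sellers receive P_s = P_b - 41 = 169.5294.
PS falls from (1/2)(8.9412)(40.2353) = 179.8754 to (1/2)(4.1176)(18.5294) = 38.1488, a change of -141.7266.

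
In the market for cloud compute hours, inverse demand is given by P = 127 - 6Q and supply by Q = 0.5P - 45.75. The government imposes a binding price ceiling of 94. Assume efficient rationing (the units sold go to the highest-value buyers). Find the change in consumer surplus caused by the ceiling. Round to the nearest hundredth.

Rewriting supply in inverse form: P = 91.5 + 2Q.
Free-market equilibrium: 127 - 6Q = 91.5 + 2Q gives Q* = 4.4375, P* = 100.375.
At P = 94, sellers supply (94 - 91.5)/2 = 1.25 while buyers want more, so the quantity traded is 1.25 at price 94.
CS goes from (1/2)(4.4375)(26.625) = 59.0742 to 36.5625 (computed as (127 - 94)(1.25) - (1/2)(6)(1.25)^2), a change of -22.5117.

-22.51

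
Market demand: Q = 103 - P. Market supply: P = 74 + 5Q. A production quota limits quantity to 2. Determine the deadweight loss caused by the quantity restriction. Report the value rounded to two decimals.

24.08

Rewriting demand in inverse form: P = 103 - Q.
Unrestricted equilibrium: Q* = (103 - 74)/(1 + 5) = 4.8333.
At Q = 2 the demand price is 103 - (2) = 101 and the supply price is 74 + 5(2) = 84.
Deadweight loss is the triangle between the curves from 2 to 4.8333: (1/2)(101 - 84)(4.8333 - 2) = 24.0833.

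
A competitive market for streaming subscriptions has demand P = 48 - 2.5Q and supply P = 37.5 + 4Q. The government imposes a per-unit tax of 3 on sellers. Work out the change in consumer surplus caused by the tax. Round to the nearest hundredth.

Without the tax, 48 - 2.5Q = 37.5 + 4Q so Q* = 1.6154 and P* = 43.9615.
With the tax, sellers need 3 more per unit: 48 - 2.5Q = 37.5 + 4Q + 3, so Q_t = 1.1538. Buyers pay P_b = 45.1154; sellers receive P_s = P_b - 3 = 42.1154.
CS falls from (1/2)(1.6154)(4.0385) = 3.2618 to (1/2)(1.1538)(2.8846) = 1.6642, a change of -1.5976.

-1.60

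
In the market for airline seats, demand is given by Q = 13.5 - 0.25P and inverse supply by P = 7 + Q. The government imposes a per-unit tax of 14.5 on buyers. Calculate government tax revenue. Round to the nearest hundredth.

94.25

Rewriting demand in inverse form: P = 54 - 4Q.
Without the tax, 54 - 4Q = 7 + Q so Q* = 9.4 and P* = 16.4.
With the tax, buyers' net willingness to pay falls by 14.5: (54 - 14.5) - 4Q = 7 + Q, so Q_t = 6.5. Buyers pay P_b = 28; sellers receive P_s = P_b - 14.5 = 13.5.
Tax revenue = t x Q_t = 14.5 x 6.5 = 94.25.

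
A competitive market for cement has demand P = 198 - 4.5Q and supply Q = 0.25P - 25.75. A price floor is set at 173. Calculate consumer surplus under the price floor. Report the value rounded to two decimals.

Rewriting supply in inverse form: P = 103 + 4Q.
Without the control, 198 - 4.5Q = 103 + 4Q so Q* = 11.1765 and P* = 147.7059.
At the floor price 173, quantity demanded is (198 - 173)/4.5 = 5.5556; demand is the short side, so Q = 5.5556 trades at P = 173.
CS is the triangle under demand above 173: (1/2)(5.5556)(198 - 173) = 69.4444.

69.44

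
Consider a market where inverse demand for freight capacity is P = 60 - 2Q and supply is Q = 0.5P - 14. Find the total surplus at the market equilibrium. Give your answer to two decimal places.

128.00

Rewriting supply in inverse form: P = 28 + 2Q.
Equilibrium: 60 - 2Q = 28 + 2Q, so Q* = 8 and P* = 44.
Total surplus is the full triangle between the curves from 0 to Q*: (1/2)(8)(60 - 28) = 128.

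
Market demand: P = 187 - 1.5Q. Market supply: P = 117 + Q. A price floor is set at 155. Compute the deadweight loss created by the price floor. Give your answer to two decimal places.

Without the control, 187 - 1.5Q = 117 + Q so Q* = 28 and P* = 145.
At the floor price 155, quantity demanded is (187 - 155)/1.5 = 21.3333; demand is the short side, so Q = 21.3333 trades at P = 155.
The lost-trades triangle has base Q* - 21.3333 = 6.6667 and height equal to the gap between the curves at Q = 21.3333, which is 155 - 138.3333 = 16.6667. DWL = (1/2)(6.6667)(16.6667) = 55.5556.

55.56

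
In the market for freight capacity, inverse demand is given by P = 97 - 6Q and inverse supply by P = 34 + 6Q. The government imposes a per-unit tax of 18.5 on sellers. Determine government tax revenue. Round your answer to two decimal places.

68.60

Without the tax, 97 - 6Q = 34 + 6Q so Q* = 5.25 and P* = 65.5.
With the tax, sellers need 18.5 more per unit: 97 - 6Q = 34 + 6Q + 18.5, so Q_t = 3.7083. Buyers pay P_b = 74.75; sellers receive P_s = P_b - 18.5 = 56.25.
Tax revenue = t x Q_t = 18.5 x 3.7083 = 68.6042.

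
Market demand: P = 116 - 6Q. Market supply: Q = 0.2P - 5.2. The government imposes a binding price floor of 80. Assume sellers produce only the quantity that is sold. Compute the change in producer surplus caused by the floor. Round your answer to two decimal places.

Rewriting supply in inverse form: P = 26 + 5Q.
Free-market equilibrium: 116 - 6Q = 26 + 5Q gives Q* = 8.1818, P* = 66.9091.
At the floor price 80, quantity demanded is (116 - 80)/6 = 6; demand is the short side, so Q = 6 trades at P = 80.
PS goes from (1/2)(8.1818)(40.9091) = 167.3554 to 234 (computed as (80 - 26)(6) - (1/2)(5)(6)^2), a change of 66.6446.

66.64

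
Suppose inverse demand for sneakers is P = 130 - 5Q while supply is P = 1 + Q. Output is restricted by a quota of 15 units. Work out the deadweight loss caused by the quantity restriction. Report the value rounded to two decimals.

126.75

Unrestricted equilibrium: Q* = (130 - 1)/(5 + 1) = 21.5.
At Q = 15 the demand price is 130 - 5(15) = 55 and the supply price is 1 + (15) = 16.
Deadweight loss is the triangle between the curves from 15 to 21.5: (1/2)(55 - 16)(21.5 - 15) = 126.75.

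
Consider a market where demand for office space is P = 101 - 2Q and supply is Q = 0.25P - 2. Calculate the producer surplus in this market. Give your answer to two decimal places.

Rewriting supply in inverse form: P = 8 + 4Q.
Equilibrium: 101 - 2Q = 8 + 4Q, so Q* = 15.5 and P* = 70.
The supply curve's price intercept is 8, so PS = (1/2)(Q*)(P* - 8) = (1/2)(15.5)(62) = 480.5.

480.50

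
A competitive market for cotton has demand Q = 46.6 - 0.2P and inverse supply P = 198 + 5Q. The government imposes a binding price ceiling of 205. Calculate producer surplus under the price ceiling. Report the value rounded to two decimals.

Rewriting demand in inverse form: P = 233 - 5Q.
Free-market equilibrium: 233 - 5Q = 198 + 5Q gives Q* = 3.5, P* = 215.5.
At P = 205, sellers supply (205 - 198)/5 = 1.4 while buyers want more, so the quantity traded is 1.4 at price 205.
PS is the triangle above supply below 205: (1/2)(1.4)(205 - 198) = 4.9.

4.90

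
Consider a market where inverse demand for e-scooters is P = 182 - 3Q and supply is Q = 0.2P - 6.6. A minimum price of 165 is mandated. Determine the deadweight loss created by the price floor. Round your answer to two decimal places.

671.67

Rewriting supply in inverse form: P = 33 + 5Q.
Without the control, 182 - 3Q = 33 + 5Q so Q* = 18.625 and P* = 126.125.
At P = 165, buyers demand (182 - 165)/3 = 5.6667 while sellers would supply more, so the quantity traded is 5.6667 at price 165.
The lost-trades triangle has base Q* - 5.6667 = 12.9583 and height equal to the gap between the curves at Q = 5.6667, which is 165 - 61.3333 = 103.6667. DWL = (1/2)(12.9583)(103.6667) = 671.6736.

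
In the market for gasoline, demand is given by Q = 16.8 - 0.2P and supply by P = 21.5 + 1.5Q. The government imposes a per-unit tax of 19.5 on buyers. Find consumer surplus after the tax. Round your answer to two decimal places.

109.41

Rewriting demand in inverse form: P = 84 - 5Q.
Without the tax, 84 - 5Q = 21.5 + 1.5Q so Q* = 9.6154 and P* = 35.9231.
A tax on buyers shifts demand down by 19.5: (84 - 19.5) - 5Q = 21.5 + 1.5Q, so Q_t = 6.6154. Buyers pay P_b = 50.9231; sellers receive P_s = P_b - 19.5 = 31.4231.
Consumer surplus is the triangle under demand above P_b: (1/2)(6.6154)(84 - 50.9231) = 109.4083.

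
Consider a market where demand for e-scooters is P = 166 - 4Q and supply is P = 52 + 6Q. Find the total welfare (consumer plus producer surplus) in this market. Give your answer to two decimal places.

Set 166 - 4Q = 52 + 6Q, which gives 114 = 10Q, so Q* = 11.4 and P* = 166 - 4(11.4) = 120.4.
CS = (1/2)(11.4)(45.6) = 259.92 and PS = (1/2)(11.4)(68.4) = 389.88, so total surplus = 649.8.

649.80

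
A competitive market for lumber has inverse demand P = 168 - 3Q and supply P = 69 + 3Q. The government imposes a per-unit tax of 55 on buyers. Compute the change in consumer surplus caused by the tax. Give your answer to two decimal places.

Pre-tax equilibrium: 168 - 3Q = 69 + 3Q gives Q* = 16.5, P* = 118.5.
With the tax, buyers' net willingness to pay falls by 55: (168 - 55) - 3Q = 69 + 3Q, so Q_t = 7.3333. Buyers pay P_b = 146; sellers receive P_s = P_b - 55 = 91.
Consumers lose the trapezoid between P* and P_b out to Q_t plus the triangle from Q_t to Q*: change in CS = 80.6667 - 408.375 = -327.7083.

-327.71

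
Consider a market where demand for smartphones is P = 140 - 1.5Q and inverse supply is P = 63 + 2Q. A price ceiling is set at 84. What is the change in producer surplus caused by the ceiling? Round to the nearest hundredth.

-373.75

Free-market equilibrium: 140 - 1.5Q = 63 + 2Q gives Q* = 22, P* = 107.
At the ceiling price 84, quantity supplied is (84 - 63)/2 = 10.5; supply is the short side, so Q = 10.5 trades at P = 84.
PS goes from (1/2)(22)(44) = 484 to 110.25 (computed as (84 - 63)(10.5) - (1/2)(2)(10.5)^2), a change of -373.75.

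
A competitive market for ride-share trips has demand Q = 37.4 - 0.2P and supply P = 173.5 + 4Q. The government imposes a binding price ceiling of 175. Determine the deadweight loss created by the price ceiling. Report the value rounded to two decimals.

5.70

Rewriting demand in inverse form: P = 187 - 5Q.
Without the control, 187 - 5Q = 173.5 + 4Q so Q* = 1.5 and P* = 179.5.
At P = 175, sellers supply (175 - 173.5)/4 = 0.375 while buyers want more, so the quantity traded is 0.375 at price 175.
The lost-trades triangle has base Q* - 0.375 = 1.125 and height equal to the gap between the curves at Q = 0.375, which is 185.125 - 175 = 10.125. DWL = (1/2)(1.125)(10.125) = 5.6953.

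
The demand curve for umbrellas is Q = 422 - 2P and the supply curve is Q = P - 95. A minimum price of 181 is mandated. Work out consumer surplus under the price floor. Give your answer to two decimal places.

900.00

Rewriting demand in inverse form: P = 211 - 0.5Q.
Rewriting supply in inverse form: P = 95 + Q.
Free-market equilibrium: 211 - 0.5Q = 95 + Q gives Q* = 77.3333, P* = 172.3333.
At P = 181, buyers demand (211 - 181)/0.5 = 60 while sellers would supply more, so the quantity traded is 60 at price 181.
CS is the triangle under demand above 181: (1/2)(60)(211 - 181) = 900.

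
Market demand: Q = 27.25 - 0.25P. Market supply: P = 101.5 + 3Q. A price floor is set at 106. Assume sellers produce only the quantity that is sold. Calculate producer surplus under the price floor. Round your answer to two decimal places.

2.53

Rewriting demand in inverse form: P = 109 - 4Q.
Without the control, 109 - 4Q = 101.5 + 3Q so Q* = 1.0714 and P* = 104.7143.
At P = 106, buyers demand (109 - 106)/4 = 0.75 while sellers would supply more, so the quantity traded is 0.75 at price 106.
The supply price at Q = 0.75 is 103.75. PS is the trapezoid between 106 and supply over [0, 0.75]: (1/2)[(106 - 101.5) + (106 - 103.75)](0.75) = 2.5312.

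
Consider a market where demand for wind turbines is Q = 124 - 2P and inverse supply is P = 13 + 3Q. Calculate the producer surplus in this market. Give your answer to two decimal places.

Rewriting demand in inverse form: P = 62 - 0.5Q.
Setting demand equal to supply, 49 = 3.5Q, so Q* = 14 and P* = 55.
The supply curve's price intercept is 13, so PS = (1/2)(Q*)(P* - 13) = (1/2)(14)(42) = 294.

294.00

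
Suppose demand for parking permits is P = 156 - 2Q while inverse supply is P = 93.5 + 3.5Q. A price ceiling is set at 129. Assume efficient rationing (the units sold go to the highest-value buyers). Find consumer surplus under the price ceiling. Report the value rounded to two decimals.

Without the control, 156 - 2Q = 93.5 + 3.5Q so Q* = 11.3636 and P* = 133.2727.
At P = 129, sellers supply (129 - 93.5)/3.5 = 10.1429 while buyers want more, so the quantity traded is 10.1429 at price 129.
The demand price at Q = 10.1429 is 135.7143. CS is the trapezoid between demand and 129 over [0, 10.1429]: (1/2)[(156 - 129) + (135.7143 - 129)](10.1429) = 170.9796.

170.98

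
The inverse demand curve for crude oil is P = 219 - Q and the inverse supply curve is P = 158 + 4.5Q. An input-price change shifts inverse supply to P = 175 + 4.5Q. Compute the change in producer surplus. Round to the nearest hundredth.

Initial equilibrium: Q_0 = 11.0909, P_0 = 207.9091; CS_0 = (1/2)(11.0909)(11.0909) = 61.5041, PS_0 = (1/2)(11.0909)(49.9091) = 276.7686.
New equilibrium: 219 - Q = 175 + 4.5Q gives Q_1 = 8, P_1 = 211; CS_1 = 32, PS_1 = 144.
Change in producer surplus = 144 - 276.7686 = -132.7686.

-132.77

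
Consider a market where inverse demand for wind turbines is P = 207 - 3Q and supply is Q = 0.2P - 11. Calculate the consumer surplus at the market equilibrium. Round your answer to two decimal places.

541.50

Rewriting supply in inverse form: P = 55 + 5Q.
Setting demand equal to supply, 152 = 8Q, so Q* = 19 and P* = 150.
CS is the area between the demand curve and P* from 0 to Q*: (1/2)(19)(57) = 541.5.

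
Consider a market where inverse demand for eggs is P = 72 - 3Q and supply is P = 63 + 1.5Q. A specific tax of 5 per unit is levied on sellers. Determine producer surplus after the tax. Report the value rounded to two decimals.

Pre-tax equilibrium: 72 - 3Q = 63 + 1.5Q gives Q* = 2, P* = 66.
A tax on sellers shifts supply up by 5: 72 - 3Q = 63 + 1.5Q + 5, so Q_t = 0.8889. Buyers pay P_b = 69.3333; sellers receive P_s = P_b - 5 = 64.3333.
PS = (1/2)(Q_t)(P_s - 63) = (1/2)(0.8889)(1.3333) = 0.5926.

0.59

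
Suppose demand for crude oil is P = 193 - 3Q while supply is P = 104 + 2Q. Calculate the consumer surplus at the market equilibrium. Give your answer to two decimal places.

Setting demand equal to supply, 89 = 5Q, so Q* = 17.8 and P* = 139.6.
Consumer surplus is the triangle under demand above P*: (1/2)(17.8)(193 - 139.6) = (1/2)(17.8)(53.4) = 475.26.

475.26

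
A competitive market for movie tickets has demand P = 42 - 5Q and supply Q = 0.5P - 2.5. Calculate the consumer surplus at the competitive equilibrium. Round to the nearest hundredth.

69.85

Rewriting supply in inverse form: P = 5 + 2Q.
Set 42 - 5Q = 5 + 2Q, which gives 37 = 7Q, so Q* = 5.2857 and P* = 42 - 5(5.2857) = 15.5714.
CS is the area between the demand curve and P* from 0 to Q*: (1/2)(5.2857)(26.4286) = 69.8469.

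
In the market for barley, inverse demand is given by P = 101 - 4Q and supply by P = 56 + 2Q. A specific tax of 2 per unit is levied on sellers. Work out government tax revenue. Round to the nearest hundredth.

14.33

Pre-tax equilibrium: 101 - 4Q = 56 + 2Q gives Q* = 7.5, P* = 71.
With the tax, sellers need 2 more per unit: 101 - 4Q = 56 + 2Q + 2, so Q_t = 7.1667. Buyers pay P_b = 72.3333; sellers receive P_s = P_b - 2 = 70.3333.
Tax revenue = t x Q_t = 2 x 7.1667 = 14.3333.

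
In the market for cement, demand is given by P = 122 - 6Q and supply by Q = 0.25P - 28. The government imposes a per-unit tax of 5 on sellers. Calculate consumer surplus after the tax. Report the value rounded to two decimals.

Rewriting supply in inverse form: P = 112 + 4Q.
Without the tax, 122 - 6Q = 112 + 4Q so Q* = 1 and P* = 116.
With the tax, sellers need 5 more per unit: 122 - 6Q = 112 + 4Q + 5, so Q_t = 0.5. Buyers pay P_b = 119; sellers receive P_s = P_b - 5 = 114.
CS = (1/2)(Q_t)(122 - P_b) = (1/2)(0.5)(3) = 0.75.

0.75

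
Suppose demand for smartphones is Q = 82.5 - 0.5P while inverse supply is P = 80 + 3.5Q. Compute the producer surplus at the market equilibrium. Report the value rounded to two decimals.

Rewriting demand in inverse form: P = 165 - 2Q.
Setting demand equal to supply, 85 = 5.5Q, so Q* = 15.4545 and P* = 134.0909.
Producer surplus is the triangle above supply below P*: (1/2)(15.4545)(134.0909 - 80) = (1/2)(15.4545)(54.0909) = 417.9752.

417.98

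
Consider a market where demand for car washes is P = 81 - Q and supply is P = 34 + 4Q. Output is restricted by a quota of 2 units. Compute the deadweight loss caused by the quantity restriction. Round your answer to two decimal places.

Unrestricted equilibrium: Q* = (81 - 34)/(1 + 4) = 9.4.
At Q = 2 the demand price is 81 - (2) = 79 and the supply price is 34 + 4(2) = 42.
DWL = (1/2)(gap between curves at 2) x (Q* - 2) = (1/2)(37)(7.4) = 136.9.

136.90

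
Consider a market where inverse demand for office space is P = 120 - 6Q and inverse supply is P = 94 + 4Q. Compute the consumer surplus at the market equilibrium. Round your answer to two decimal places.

Setting demand equal to supply, 26 = 10Q, so Q* = 2.6 and P* = 104.4.
The demand choke price is 120, so CS = (1/2)(Q*)(120 - P*) = (1/2)(2.6)(15.6) = 20.28.

20.28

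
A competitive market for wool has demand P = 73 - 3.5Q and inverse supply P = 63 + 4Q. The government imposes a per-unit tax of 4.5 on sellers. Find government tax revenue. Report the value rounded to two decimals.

3.30

Without the tax, 73 - 3.5Q = 63 + 4Q so Q* = 1.3333 and P* = 68.3333.
A tax on sellers shifts supply up by 4.5: 73 - 3.5Q = 63 + 4Q + 4.5, so Q_t = 0.7333. Buyers pay P_b = 70.4333; sellers receive P_s = P_b - 4.5 = 65.9333.
Tax revenue = t x Q_t = 4.5 x 0.7333 = 3.3.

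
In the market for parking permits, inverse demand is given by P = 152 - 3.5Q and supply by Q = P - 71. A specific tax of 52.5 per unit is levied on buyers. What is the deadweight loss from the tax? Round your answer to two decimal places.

Rewriting supply in inverse form: P = 71 + Q.
Pre-tax equilibrium: 152 - 3.5Q = 71 + Q gives Q* = 18, P* = 89.
A tax on buyers shifts demand down by 52.5: (152 - 52.5) - 3.5Q = 71 + Q, so Q_t = 6.3333. Buyers pay P_b = 129.8333; sellers receive P_s = P_b - 52.5 = 77.3333.
Deadweight loss is the triangle between the curves from Q_t to Q*: (1/2)(18 - 6.3333)(52.5) = 306.25.

306.25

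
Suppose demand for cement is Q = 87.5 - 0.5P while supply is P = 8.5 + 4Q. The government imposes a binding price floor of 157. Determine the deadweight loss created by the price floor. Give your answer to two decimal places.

Rewriting demand in inverse form: P = 175 - 2Q.
Without the control, 175 - 2Q = 8.5 + 4Q so Q* = 27.75 and P* = 119.5.
At the floor price 157, quantity demanded is (175 - 157)/2 = 9; demand is the short side, so Q = 9 trades at P = 157.
At Q = 9 the demand price is 157 and the supply price is 44.5. Deadweight loss is the triangle between the curves from 9 to 27.75: (1/2)(157 - 44.5)(27.75 - 9) = 1054.6875.

1054.69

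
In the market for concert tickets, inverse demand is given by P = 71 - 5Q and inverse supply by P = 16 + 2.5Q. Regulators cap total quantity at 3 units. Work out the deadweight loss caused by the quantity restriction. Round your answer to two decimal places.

Without the quota, 71 - 5Q = 16 + 2.5Q gives Q* = 7.3333.
At Q = 3 the demand price is 71 - 5(3) = 56 and the supply price is 16 + 2.5(3) = 23.5.
Deadweight loss is the triangle between the curves from 3 to 7.3333: (1/2)(56 - 23.5)(7.3333 - 3) = 70.4167.

70.42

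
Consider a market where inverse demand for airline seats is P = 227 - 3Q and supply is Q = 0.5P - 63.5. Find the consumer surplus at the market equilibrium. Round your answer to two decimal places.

600.00

Rewriting supply in inverse form: P = 127 + 2Q.
Set 227 - 3Q = 127 + 2Q, which gives 100 = 5Q, so Q* = 20 and P* = 227 - 3(20) = 167.
Consumer surplus is the triangle under demand above P*: (1/2)(20)(227 - 167) = (1/2)(20)(60) = 600.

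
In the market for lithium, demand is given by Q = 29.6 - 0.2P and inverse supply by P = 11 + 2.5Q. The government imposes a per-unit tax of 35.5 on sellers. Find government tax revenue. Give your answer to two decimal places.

Rewriting demand in inverse form: P = 148 - 5Q.
Pre-tax equilibrium: 148 - 5Q = 11 + 2.5Q gives Q* = 18.2667, P* = 56.6667.
A tax on sellers shifts supply up by 35.5: 148 - 5Q = 11 + 2.5Q + 35.5, so Q_t = 13.5333. Buyers pay P_b = 80.3333; sellers receive P_s = P_b - 35.5 = 44.8333.
Tax revenue = t x Q_t = 35.5 x 13.5333 = 480.4333.

480.43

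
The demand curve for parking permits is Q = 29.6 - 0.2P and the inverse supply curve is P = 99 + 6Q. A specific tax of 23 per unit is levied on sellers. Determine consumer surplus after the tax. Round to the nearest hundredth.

13.97

Rewriting demand in inverse form: P = 148 - 5Q.
Without the tax, 148 - 5Q = 99 + 6Q so Q* = 4.4545 and P* = 125.7273.
A tax on sellers shifts supply up by 23: 148 - 5Q = 99 + 6Q + 23, so Q_t = 2.3636. Buyers pay P_b = 136.1818; sellers receive P_s = P_b - 23 = 113.1818.
CS = (1/2)(Q_t)(148 - P_b) = (1/2)(2.3636)(11.8182) = 13.9669.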